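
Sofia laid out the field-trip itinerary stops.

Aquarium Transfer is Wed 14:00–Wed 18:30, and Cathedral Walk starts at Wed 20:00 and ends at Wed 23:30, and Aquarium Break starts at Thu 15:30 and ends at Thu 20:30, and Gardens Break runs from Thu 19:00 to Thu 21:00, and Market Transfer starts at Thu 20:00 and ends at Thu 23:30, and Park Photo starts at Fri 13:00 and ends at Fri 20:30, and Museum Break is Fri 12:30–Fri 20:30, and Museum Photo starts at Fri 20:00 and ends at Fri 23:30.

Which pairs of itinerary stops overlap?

Aquarium Break & Gardens Break, Aquarium Break & Market Transfer, Gardens Break & Market Transfer, Museum Break & Museum Photo, Museum Break & Park Photo, Museum Photo & Park Photo

Sorted by start: Aquarium Transfer, Cathedral Walk, Aquarium Break, Gardens Break, Market Transfer, Museum Break, Park Photo, Museum Photo.
Cathedral Walk starts after Aquarium Transfer ends — done with Aquarium Transfer.
Aquarium Break starts after Cathedral Walk ends — done with Cathedral Walk.
Gardens Break starts before Aquarium Break ends → Aquarium Break and Gardens Break overlap.
Market Transfer starts before Aquarium Break ends → Aquarium Break and Market Transfer overlap.
Museum Break starts after Aquarium Break ends — done with Aquarium Break.
Market Transfer starts before Gardens Break ends → Gardens Break and Market Transfer overlap.
Museum Break starts after Gardens Break ends — done with Gardens Break.
Museum Break starts after Market Transfer ends — done with Market Transfer.
Park Photo starts before Museum Break ends → Museum Break and Park Photo overlap.
Museum Photo starts before Museum Break ends → Museum Break and Museum Photo overlap.
Museum Photo starts before Park Photo ends → Park Photo and Museum Photo overlap.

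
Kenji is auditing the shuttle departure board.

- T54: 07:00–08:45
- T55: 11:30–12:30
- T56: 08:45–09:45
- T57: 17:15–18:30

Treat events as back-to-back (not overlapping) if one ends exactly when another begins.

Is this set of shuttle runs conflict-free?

Yes

Sorted by start: T54, T56, T55, T57.
T56 starts exactly when T54 ends (back-to-back, no overlap); T54 is clear from here.
T55 starts after T56 ends; T56 is clear from here.
T57 starts after T55 ends.
Every pair is clear; the schedule has no overlaps.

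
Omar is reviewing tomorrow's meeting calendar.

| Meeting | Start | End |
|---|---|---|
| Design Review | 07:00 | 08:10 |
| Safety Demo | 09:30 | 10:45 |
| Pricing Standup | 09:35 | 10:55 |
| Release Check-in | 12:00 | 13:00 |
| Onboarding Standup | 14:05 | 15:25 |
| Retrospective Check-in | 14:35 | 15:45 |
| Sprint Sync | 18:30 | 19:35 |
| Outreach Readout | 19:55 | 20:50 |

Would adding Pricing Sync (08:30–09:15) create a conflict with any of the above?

Design Review: ends 08:10 at or before Pricing Sync starts 08:30 → clear.
Safety Demo: starts 09:30 at or after Pricing Sync ends 09:15 → clear.
Pricing Standup: starts 09:35 at or after Pricing Sync ends 09:15 → clear.
Release Check-in: starts 12:00 at or after Pricing Sync ends 09:15 → clear.
Onboarding Standup: starts 14:05 at or after Pricing Sync ends 09:15 → clear.
Retrospective Check-in: starts 14:35 at or after Pricing Sync ends 09:15 → clear.
Sprint Sync: starts 18:30 at or after Pricing Sync ends 09:15 → clear.
Outreach Readout: starts 19:55 at or after Pricing Sync ends 09:15 → clear.

No — it doesn't clash with anything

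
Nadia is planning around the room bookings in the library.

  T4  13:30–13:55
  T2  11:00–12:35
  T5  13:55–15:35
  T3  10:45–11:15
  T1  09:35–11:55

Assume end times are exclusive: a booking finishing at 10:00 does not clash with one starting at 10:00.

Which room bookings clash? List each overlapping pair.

Check each pair: they overlap iff neither finishes before the other starts.
Sorted by start: T1, T3, T2, T4, T5.
T3 starts before T1 ends → T1 and T3 overlap.
T2 starts before T1 ends → T1 and T2 overlap.
T4 starts after T1 ends; T1 is clear from here.
T2 starts before T3 ends → T3 and T2 overlap.
T4 starts after T3 ends; T3 is clear from here.
T4 starts after T2 ends; T2 is clear from here.
T5 starts exactly when T4 ends (back-to-back, no overlap).

T1 & T2, T1 & T3, T2 & T3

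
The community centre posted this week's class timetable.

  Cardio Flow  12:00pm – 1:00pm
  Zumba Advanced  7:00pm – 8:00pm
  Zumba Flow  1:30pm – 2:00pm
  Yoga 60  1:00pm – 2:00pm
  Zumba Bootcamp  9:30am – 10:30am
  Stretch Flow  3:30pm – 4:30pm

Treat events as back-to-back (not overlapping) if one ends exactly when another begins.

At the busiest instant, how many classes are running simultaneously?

2

Walk through starts and ends in time order (an end at T is processed before a start at T):
9:30am start Zumba Bootcamp → 1
10:30am end Zumba Bootcamp → 0
12:00pm start Cardio Flow → 1
1:00pm end Cardio Flow → 0
1:00pm start Yoga 60 → 1
1:30pm start Zumba Flow → 2
2:00pm end Yoga 60 → 1
2:00pm end Zumba Flow → 0
3:30pm start Stretch Flow → 1
4:30pm end Stretch Flow → 0
7:00pm start Zumba Advanced → 1
8:00pm end Zumba Advanced → 0
Peak is 2, at 1:30pm (Yoga 60, Zumba Flow).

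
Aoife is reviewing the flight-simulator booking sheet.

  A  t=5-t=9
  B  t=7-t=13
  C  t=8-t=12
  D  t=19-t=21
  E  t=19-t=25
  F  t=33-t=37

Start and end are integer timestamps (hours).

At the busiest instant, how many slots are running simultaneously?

3

Sweep the timeline, counting +1 at each start and −1 at each end (ends before starts at a tie):
t=5 start A → 1
t=7 start B → 2
t=8 start C → 3
t=9 end A → 2
t=12 end C → 1
t=13 end B → 0
t=19 start D → 1
t=19 start E → 2
t=21 end D → 1
t=25 end E → 0
t=33 start F → 1
t=37 end F → 0
Peak is 3, at t=8 (A, B, C).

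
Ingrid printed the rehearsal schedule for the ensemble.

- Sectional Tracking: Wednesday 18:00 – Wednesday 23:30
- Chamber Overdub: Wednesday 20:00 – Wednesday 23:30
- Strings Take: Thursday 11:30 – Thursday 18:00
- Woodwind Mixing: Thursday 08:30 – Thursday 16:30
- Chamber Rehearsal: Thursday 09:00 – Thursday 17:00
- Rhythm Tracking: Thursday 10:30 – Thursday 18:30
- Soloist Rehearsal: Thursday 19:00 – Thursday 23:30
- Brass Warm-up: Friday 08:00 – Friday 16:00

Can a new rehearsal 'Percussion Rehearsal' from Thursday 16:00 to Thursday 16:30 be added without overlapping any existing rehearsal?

Sectional Tracking: ends Wednesday 23:30 at or before Percussion Rehearsal starts Thursday 16:00 → clear.
Chamber Overdub: ends Wednesday 23:30 at or before Percussion Rehearsal starts Thursday 16:00 → clear.
Woodwind Mixing: starts Thursday 08:30 before Percussion Rehearsal ends Thursday 16:30, and ends Thursday 16:30 after Percussion Rehearsal starts Thursday 16:00 → overlap.
Chamber Rehearsal: starts Thursday 09:00 before Percussion Rehearsal ends Thursday 16:30, and ends Thursday 17:00 after Percussion Rehearsal starts Thursday 16:00 → overlap.
Rhythm Tracking: starts Thursday 10:30 before Percussion Rehearsal ends Thursday 16:30, and ends Thursday 18:30 after Percussion Rehearsal starts Thursday 16:00 → overlap.
Strings Take: starts Thursday 11:30 before Percussion Rehearsal ends Thursday 16:30, and ends Thursday 18:00 after Percussion Rehearsal starts Thursday 16:00 → overlap.
Soloist Rehearsal: starts Thursday 19:00 at or after Percussion Rehearsal ends Thursday 16:30 → clear.
Brass Warm-up: starts Friday 08:00 at or after Percussion Rehearsal ends Thursday 16:30 → clear.
Percussion Rehearsal overlaps Strings Take, Woodwind Mixing, Chamber Rehearsal, Rhythm Tracking.

No — it overlaps Chamber Rehearsal, Rhythm Tracking, Strings Take, Woodwind Mixing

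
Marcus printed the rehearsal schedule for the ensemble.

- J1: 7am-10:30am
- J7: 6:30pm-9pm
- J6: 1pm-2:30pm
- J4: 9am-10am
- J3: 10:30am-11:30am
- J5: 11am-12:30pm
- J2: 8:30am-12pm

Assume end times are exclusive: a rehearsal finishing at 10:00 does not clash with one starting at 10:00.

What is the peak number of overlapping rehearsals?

Sort all start/end points and keep a running count:
7am start J1 → 1
8:30am start J2 → 2
9am start J4 → 3
10am end J4 → 2
10:30am end J1 → 1
10:30am start J3 → 2
11am start J5 → 3
11:30am end J3 → 2
12pm end J2 → 1
12:30pm end J5 → 0
1pm start J6 → 1
2:30pm end J6 → 0
6:30pm start J7 → 1
9pm end J7 → 0
Peak is 3, at 9am (J1, J2, J4).

3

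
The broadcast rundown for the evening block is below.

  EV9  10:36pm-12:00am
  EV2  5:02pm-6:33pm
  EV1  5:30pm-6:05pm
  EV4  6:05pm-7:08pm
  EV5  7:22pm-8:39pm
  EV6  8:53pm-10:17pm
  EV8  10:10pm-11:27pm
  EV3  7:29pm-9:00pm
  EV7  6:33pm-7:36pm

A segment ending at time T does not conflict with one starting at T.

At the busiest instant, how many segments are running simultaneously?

Walk through starts and ends in time order (an end at T is processed before a start at T):
5:02pm start EV2 → 1
5:30pm start EV1 → 2
6:05pm end EV1 → 1
6:05pm start EV4 → 2
6:33pm end EV2 → 1
6:33pm start EV7 → 2
7:08pm end EV4 → 1
7:22pm start EV5 → 2
7:29pm start EV3 → 3
7:36pm end EV7 → 2
8:39pm end EV5 → 1
8:53pm start EV6 → 2
9:00pm end EV3 → 1
10:10pm start EV8 → 2
10:17pm end EV6 → 1
10:36pm start EV9 → 2
11:27pm end EV8 → 1
12:00am end EV9 → 0
Peak is 3, at 7:29pm (EV3, EV5, EV7).

3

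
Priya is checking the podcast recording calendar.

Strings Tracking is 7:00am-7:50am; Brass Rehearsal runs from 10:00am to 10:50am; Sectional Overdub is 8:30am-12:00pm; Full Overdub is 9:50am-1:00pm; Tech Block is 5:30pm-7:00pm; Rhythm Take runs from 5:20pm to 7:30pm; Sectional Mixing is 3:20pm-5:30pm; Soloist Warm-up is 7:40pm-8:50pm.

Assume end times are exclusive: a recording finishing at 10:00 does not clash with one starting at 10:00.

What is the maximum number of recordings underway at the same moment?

3

Walk through starts and ends in time order (an end at T is processed before a start at T):
7:00am start Strings Tracking → 1
7:50am end Strings Tracking → 0
8:30am start Sectional Overdub → 1
9:50am start Full Overdub → 2
10:00am start Brass Rehearsal → 3
10:50am end Brass Rehearsal → 2
12:00pm end Sectional Overdub → 1
1:00pm end Full Overdub → 0
3:20pm start Sectional Mixing → 1
5:20pm start Rhythm Take → 2
5:30pm end Sectional Mixing → 1
5:30pm start Tech Block → 2
7:00pm end Tech Block → 1
7:30pm end Rhythm Take → 0
7:40pm start Soloist Warm-up → 1
8:50pm end Soloist Warm-up → 0
Peak is 3, at 10:00am (Brass Rehearsal, Full Overdub, Sectional Overdub).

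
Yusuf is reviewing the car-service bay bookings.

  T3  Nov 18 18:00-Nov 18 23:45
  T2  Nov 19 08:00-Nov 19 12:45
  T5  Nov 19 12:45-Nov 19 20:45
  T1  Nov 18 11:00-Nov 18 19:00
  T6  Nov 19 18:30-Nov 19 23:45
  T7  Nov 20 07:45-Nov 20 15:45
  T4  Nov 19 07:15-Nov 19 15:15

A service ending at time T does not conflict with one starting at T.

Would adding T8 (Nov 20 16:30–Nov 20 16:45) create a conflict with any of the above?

No — it doesn't clash with anything

T1: ends Nov 18 19:00 at or before T8 starts Nov 20 16:30 → clear.
T3: ends Nov 18 23:45 at or before T8 starts Nov 20 16:30 → clear.
T4: ends Nov 19 15:15 at or before T8 starts Nov 20 16:30 → clear.
T2: ends Nov 19 12:45 at or before T8 starts Nov 20 16:30 → clear.
T5: ends Nov 19 20:45 at or before T8 starts Nov 20 16:30 → clear.
T6: ends Nov 19 23:45 at or before T8 starts Nov 20 16:30 → clear.
T7: ends Nov 20 15:45 at or before T8 starts Nov 20 16:30 → clear.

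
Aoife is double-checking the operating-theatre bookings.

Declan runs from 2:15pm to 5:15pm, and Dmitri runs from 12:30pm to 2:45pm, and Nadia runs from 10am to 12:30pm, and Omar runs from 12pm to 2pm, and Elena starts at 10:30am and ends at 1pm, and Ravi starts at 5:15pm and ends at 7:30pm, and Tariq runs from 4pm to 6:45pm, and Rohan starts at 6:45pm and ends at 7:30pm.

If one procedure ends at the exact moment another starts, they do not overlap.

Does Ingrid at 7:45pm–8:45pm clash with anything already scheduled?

No — it doesn't clash with anything

Nadia: ends 12:30pm at or before Ingrid starts 7:45pm → clear.
Elena: ends 1pm at or before Ingrid starts 7:45pm → clear.
Omar: ends 2pm at or before Ingrid starts 7:45pm → clear.
Dmitri: ends 2:45pm at or before Ingrid starts 7:45pm → clear.
Declan: ends 5:15pm at or before Ingrid starts 7:45pm → clear.
Tariq: ends 6:45pm at or before Ingrid starts 7:45pm → clear.
Ravi: ends 7:30pm at or before Ingrid starts 7:45pm → clear.
Rohan: ends 7:30pm at or before Ingrid starts 7:45pm → clear.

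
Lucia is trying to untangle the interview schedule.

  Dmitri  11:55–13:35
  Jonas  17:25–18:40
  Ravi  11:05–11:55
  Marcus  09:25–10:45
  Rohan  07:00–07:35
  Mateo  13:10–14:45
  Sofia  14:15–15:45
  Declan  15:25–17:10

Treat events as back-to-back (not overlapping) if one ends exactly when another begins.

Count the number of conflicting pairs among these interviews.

3

Sorted by start: Rohan, Marcus, Ravi, Dmitri, Mateo, Sofia, Declan, Jonas.
Marcus starts after Rohan ends, so Rohan has no further overlaps.
Ravi starts after Marcus ends, so Marcus has no further overlaps.
Dmitri starts exactly when Ravi ends (back-to-back, no overlap), so Ravi has no further overlaps.
Mateo starts before Dmitri ends → Dmitri and Mateo overlap.
Sofia starts after Dmitri ends, so Dmitri has no further overlaps.
Sofia starts before Mateo ends → Mateo and Sofia overlap.
Declan starts after Mateo ends, so Mateo has no further overlaps.
Declan starts before Sofia ends → Sofia and Declan overlap.
Jonas starts after Sofia ends.
Jonas starts after Declan ends.
Overlapping pairs: Declan & Sofia, Dmitri & Mateo, Mateo & Sofia — 3 in total.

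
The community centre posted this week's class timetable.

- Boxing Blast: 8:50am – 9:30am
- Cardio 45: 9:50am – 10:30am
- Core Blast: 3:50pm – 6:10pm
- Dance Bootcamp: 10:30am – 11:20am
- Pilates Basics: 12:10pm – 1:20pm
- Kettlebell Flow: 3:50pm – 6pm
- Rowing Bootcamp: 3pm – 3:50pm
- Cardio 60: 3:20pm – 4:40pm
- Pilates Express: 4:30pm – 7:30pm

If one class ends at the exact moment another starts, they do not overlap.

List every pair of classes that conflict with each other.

Cardio 60 & Core Blast, Cardio 60 & Kettlebell Flow, Cardio 60 & Pilates Express, Cardio 60 & Rowing Bootcamp, Core Blast & Kettlebell Flow, Core Blast & Pilates Express, Kettlebell Flow & Pilates Express

Sorted by start: Boxing Blast, Cardio 45, Dance Bootcamp, Pilates Basics, Rowing Bootcamp, Cardio 60, Core Blast, Kettlebell Flow, Pilates Express.
Cardio 45 starts after Boxing Blast ends, so Boxing Blast has no further overlaps.
Dance Bootcamp starts exactly when Cardio 45 ends (back-to-back, no overlap), so Cardio 45 has no further overlaps.
Pilates Basics starts after Dance Bootcamp ends, so Dance Bootcamp has no further overlaps.
Rowing Bootcamp starts after Pilates Basics ends, so Pilates Basics has no further overlaps.
Cardio 60 starts before Rowing Bootcamp ends → Rowing Bootcamp and Cardio 60 overlap.
Core Blast starts exactly when Rowing Bootcamp ends (back-to-back, no overlap), so Rowing Bootcamp has no further overlaps.
Core Blast starts before Cardio 60 ends → Cardio 60 and Core Blast overlap.
Kettlebell Flow starts before Cardio 60 ends → Cardio 60 and Kettlebell Flow overlap.
Pilates Express starts before Cardio 60 ends → Cardio 60 and Pilates Express overlap.
Kettlebell Flow starts before Core Blast ends → Core Blast and Kettlebell Flow overlap.
Pilates Express starts before Core Blast ends → Core Blast and Pilates Express overlap.
Pilates Express starts before Kettlebell Flow ends → Kettlebell Flow and Pilates Express overlap.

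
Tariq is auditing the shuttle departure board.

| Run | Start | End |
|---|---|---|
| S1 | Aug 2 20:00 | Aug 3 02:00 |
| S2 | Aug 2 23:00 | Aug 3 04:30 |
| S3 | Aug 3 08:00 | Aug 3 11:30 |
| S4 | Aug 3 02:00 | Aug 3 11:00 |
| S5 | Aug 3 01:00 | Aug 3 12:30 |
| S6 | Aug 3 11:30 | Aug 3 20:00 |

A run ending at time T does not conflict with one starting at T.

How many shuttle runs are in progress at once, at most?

Walk through starts and ends in time order (an end at T is processed before a start at T):
Aug 2 20:00 start S1 → 1
Aug 2 23:00 start S2 → 2
Aug 3 01:00 start S5 → 3
Aug 3 02:00 end S1 → 2
Aug 3 02:00 start S4 → 3
Aug 3 04:30 end S2 → 2
Aug 3 08:00 start S3 → 3
Aug 3 11:00 end S4 → 2
Aug 3 11:30 end S3 → 1
Aug 3 11:30 start S6 → 2
Aug 3 12:30 end S5 → 1
Aug 3 20:00 end S6 → 0
Peak is 3, at Aug 3 01:00 (S1, S2, S5).

3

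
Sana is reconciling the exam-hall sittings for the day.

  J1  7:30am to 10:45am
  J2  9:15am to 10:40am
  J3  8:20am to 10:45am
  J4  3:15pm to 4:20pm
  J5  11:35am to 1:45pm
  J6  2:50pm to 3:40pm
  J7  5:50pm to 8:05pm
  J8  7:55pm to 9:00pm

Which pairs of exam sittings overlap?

Check each pair: they overlap iff neither finishes before the other starts.
Sorted by start: J1, J3, J2, J5, J6, J4, J7, J8.
J3 starts before J1 ends → J1 and J3 overlap.
J2 starts before J1 ends → J1 and J2 overlap.
J5 starts after J1 ends — done with J1.
J2 starts before J3 ends → J3 and J2 overlap.
J5 starts after J3 ends — done with J3.
J5 starts after J2 ends — done with J2.
J6 starts after J5 ends — done with J5.
J4 starts before J6 ends → J6 and J4 overlap.
J7 starts after J6 ends — done with J6.
J7 starts after J4 ends — done with J4.
J8 starts before J7 ends → J7 and J8 overlap.

J1 & J2, J1 & J3, J2 & J3, J4 & J6, J7 & J8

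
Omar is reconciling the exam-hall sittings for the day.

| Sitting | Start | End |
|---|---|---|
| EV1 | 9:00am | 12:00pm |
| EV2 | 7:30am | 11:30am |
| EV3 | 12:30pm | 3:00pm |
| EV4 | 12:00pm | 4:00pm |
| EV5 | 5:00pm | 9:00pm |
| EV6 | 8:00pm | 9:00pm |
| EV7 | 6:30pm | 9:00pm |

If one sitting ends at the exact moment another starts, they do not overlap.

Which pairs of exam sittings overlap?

EV1 & EV2, EV3 & EV4, EV5 & EV6, EV5 & EV7, EV6 & EV7

Check each pair: they overlap iff neither finishes before the other starts.
Sorted by start: EV2, EV1, EV4, EV3, EV5, EV7, EV6.
EV1 starts before EV2 ends → EV2 and EV1 overlap.
EV4 starts after EV2 ends; EV2 is clear from here.
EV4 starts exactly when EV1 ends (back-to-back, no overlap); EV1 is clear from here.
EV3 starts before EV4 ends → EV4 and EV3 overlap.
EV5 starts after EV4 ends; EV4 is clear from here.
EV5 starts after EV3 ends; EV3 is clear from here.
EV7 starts before EV5 ends → EV5 and EV7 overlap.
EV6 starts before EV5 ends → EV5 and EV6 overlap.
EV6 starts before EV7 ends → EV7 and EV6 overlap.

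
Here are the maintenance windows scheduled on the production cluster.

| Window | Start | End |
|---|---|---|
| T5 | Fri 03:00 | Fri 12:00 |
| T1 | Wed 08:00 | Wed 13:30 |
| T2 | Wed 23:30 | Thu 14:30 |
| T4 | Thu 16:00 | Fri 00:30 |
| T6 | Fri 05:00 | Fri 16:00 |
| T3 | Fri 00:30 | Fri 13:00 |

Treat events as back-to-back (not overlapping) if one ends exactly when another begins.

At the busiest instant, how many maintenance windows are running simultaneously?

3

Sweep the timeline, counting +1 at each start and −1 at each end (ends before starts at a tie):
Wed 08:00 start T1 → 1
Wed 13:30 end T1 → 0
Wed 23:30 start T2 → 1
Thu 14:30 end T2 → 0
Thu 16:00 start T4 → 1
Fri 00:30 end T4 → 0
Fri 00:30 start T3 → 1
Fri 03:00 start T5 → 2
Fri 05:00 start T6 → 3
Fri 12:00 end T5 → 2
Fri 13:00 end T3 → 1
Fri 16:00 end T6 → 0
Peak is 3, at Fri 05:00 (T3, T5, T6).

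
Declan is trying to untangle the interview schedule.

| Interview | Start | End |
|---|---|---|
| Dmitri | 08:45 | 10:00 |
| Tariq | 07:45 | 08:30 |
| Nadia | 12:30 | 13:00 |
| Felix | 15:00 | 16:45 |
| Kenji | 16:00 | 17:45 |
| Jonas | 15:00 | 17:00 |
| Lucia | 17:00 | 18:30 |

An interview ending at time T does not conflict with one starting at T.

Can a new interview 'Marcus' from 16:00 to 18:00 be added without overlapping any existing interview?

No — it overlaps Felix, Jonas, Kenji, Lucia

Tariq: ends 08:30 at or before Marcus starts 16:00 → clear.
Dmitri: ends 10:00 at or before Marcus starts 16:00 → clear.
Nadia: ends 13:00 at or before Marcus starts 16:00 → clear.
Felix: starts 15:00 before Marcus ends 18:00, and ends 16:45 after Marcus starts 16:00 → overlap.
Jonas: starts 15:00 before Marcus ends 18:00, and ends 17:00 after Marcus starts 16:00 → overlap.
Kenji: starts 16:00 before Marcus ends 18:00, and ends 17:45 after Marcus starts 16:00 → overlap.
Lucia: starts 17:00 before Marcus ends 18:00, and ends 18:30 after Marcus starts 16:00 → overlap.
Marcus overlaps Felix, Kenji, Jonas, Lucia.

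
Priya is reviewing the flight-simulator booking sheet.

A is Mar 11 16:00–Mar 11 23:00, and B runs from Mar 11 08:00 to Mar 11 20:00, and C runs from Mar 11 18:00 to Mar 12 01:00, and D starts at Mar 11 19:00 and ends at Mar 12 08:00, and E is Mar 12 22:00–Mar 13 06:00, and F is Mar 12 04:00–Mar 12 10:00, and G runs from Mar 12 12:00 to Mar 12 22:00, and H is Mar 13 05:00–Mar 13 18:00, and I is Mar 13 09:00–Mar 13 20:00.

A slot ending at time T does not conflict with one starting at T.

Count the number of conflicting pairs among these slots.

9

Sorted by start: B, A, C, D, F, G, E, H, I.
A starts before B ends → B and A overlap.
C starts before B ends → B and C overlap.
D starts before B ends → B and D overlap.
F starts after B ends — done with B.
C starts before A ends → A and C overlap.
D starts before A ends → A and D overlap.
F starts after A ends — done with A.
D starts before C ends → C and D overlap.
F starts after C ends — done with C.
F starts before D ends → D and F overlap.
G starts after D ends — done with D.
G starts after F ends — done with F.
E starts exactly when G ends (back-to-back, no overlap) — done with G.
H starts before E ends → E and H overlap.
I starts after E ends.
I starts before H ends → H and I overlap.
Overlapping pairs: A & B, A & C, A & D, B & C, B & D, C & D, D & F, E & H, H & I — 9 in total.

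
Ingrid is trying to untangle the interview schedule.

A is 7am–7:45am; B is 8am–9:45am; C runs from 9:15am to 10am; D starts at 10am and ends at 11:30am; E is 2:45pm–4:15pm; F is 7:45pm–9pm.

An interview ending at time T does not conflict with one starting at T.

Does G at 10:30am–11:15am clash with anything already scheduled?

Yes — it overlaps D

A: ends 7:45am at or before G starts 10:30am → clear.
B: ends 9:45am at or before G starts 10:30am → clear.
C: ends 10am at or before G starts 10:30am → clear.
D: starts 10am before G ends 11:15am, and ends 11:30am after G starts 10:30am → overlap.
E: starts 2:45pm at or after G ends 11:15am → clear.
F: starts 7:45pm at or after G ends 11:15am → clear.
G overlaps D.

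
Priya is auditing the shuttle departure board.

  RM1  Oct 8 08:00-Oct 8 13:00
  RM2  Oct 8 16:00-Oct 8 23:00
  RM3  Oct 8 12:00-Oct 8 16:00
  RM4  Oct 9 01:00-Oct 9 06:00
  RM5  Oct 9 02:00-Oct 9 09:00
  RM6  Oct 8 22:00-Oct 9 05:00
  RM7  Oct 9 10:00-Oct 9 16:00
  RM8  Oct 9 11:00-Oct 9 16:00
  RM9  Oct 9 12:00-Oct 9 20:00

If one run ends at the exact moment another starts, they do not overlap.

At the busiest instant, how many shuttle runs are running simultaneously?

3

Walk through starts and ends in time order (an end at T is processed before a start at T):
Oct 8 08:00 start RM1 → 1
Oct 8 12:00 start RM3 → 2
Oct 8 13:00 end RM1 → 1
Oct 8 16:00 end RM3 → 0
Oct 8 16:00 start RM2 → 1
Oct 8 22:00 start RM6 → 2
Oct 8 23:00 end RM2 → 1
Oct 9 01:00 start RM4 → 2
Oct 9 02:00 start RM5 → 3
Oct 9 05:00 end RM6 → 2
Oct 9 06:00 end RM4 → 1
Oct 9 09:00 end RM5 → 0
Oct 9 10:00 start RM7 → 1
Oct 9 11:00 start RM8 → 2
Oct 9 12:00 start RM9 → 3
Oct 9 16:00 end RM7 → 2
Oct 9 16:00 end RM8 → 1
Oct 9 20:00 end RM9 → 0
Peak is 3, at Oct 9 02:00 (RM4, RM5, RM6).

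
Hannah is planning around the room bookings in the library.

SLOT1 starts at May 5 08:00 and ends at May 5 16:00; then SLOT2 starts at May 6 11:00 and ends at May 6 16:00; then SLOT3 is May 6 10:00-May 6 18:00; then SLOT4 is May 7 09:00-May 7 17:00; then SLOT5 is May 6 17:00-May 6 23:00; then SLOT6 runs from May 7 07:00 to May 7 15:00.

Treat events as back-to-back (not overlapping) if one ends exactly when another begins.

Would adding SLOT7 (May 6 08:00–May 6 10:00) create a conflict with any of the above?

SLOT1: ends May 5 16:00 at or before SLOT7 starts May 6 08:00 → clear.
SLOT3: starts May 6 10:00 at or after SLOT7 ends May 6 10:00 → clear.
SLOT2: starts May 6 11:00 at or after SLOT7 ends May 6 10:00 → clear.
SLOT5: starts May 6 17:00 at or after SLOT7 ends May 6 10:00 → clear.
SLOT6: starts May 7 07:00 at or after SLOT7 ends May 6 10:00 → clear.
SLOT4: starts May 7 09:00 at or after SLOT7 ends May 6 10:00 → clear.

No — it doesn't clash with anything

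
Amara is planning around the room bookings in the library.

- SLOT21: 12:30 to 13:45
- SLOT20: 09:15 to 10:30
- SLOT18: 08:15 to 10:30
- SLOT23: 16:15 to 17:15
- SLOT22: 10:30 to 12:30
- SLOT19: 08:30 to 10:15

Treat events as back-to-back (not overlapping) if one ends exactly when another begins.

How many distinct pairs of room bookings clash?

3

Check each pair: they overlap iff neither finishes before the other starts.
Sorted by start: SLOT18, SLOT19, SLOT20, SLOT22, SLOT21, SLOT23.
SLOT19 starts before SLOT18 ends → SLOT18 and SLOT19 overlap.
SLOT20 starts before SLOT18 ends → SLOT18 and SLOT20 overlap.
SLOT22 starts exactly when SLOT18 ends (back-to-back, no overlap), so nothing later overlaps SLOT18 either.
SLOT20 starts before SLOT19 ends → SLOT19 and SLOT20 overlap.
SLOT22 starts after SLOT19 ends, so nothing later overlaps SLOT19 either.
SLOT22 starts exactly when SLOT20 ends (back-to-back, no overlap), so nothing later overlaps SLOT20 either.
SLOT21 starts exactly when SLOT22 ends (back-to-back, no overlap), so nothing later overlaps SLOT22 either.
SLOT23 starts after SLOT21 ends.
Overlapping pairs: SLOT18 & SLOT19, SLOT18 & SLOT20, SLOT19 & SLOT20 — 3 in total.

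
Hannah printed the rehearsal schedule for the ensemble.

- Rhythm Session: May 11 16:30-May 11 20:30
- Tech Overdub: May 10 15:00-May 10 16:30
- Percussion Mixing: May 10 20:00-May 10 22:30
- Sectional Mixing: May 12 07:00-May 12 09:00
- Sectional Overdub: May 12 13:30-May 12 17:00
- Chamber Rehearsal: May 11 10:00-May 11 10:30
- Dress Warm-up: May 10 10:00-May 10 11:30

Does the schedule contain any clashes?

No

Sorted by start: Dress Warm-up, Tech Overdub, Percussion Mixing, Chamber Rehearsal, Rhythm Session, Sectional Mixing, Sectional Overdub.
Tech Overdub starts after Dress Warm-up ends; Dress Warm-up is clear from here.
Percussion Mixing starts after Tech Overdub ends; Tech Overdub is clear from here.
Chamber Rehearsal starts after Percussion Mixing ends; Percussion Mixing is clear from here.
Rhythm Session starts after Chamber Rehearsal ends; Chamber Rehearsal is clear from here.
Sectional Mixing starts after Rhythm Session ends; Rhythm Session is clear from here.
Sectional Overdub starts after Sectional Mixing ends.
Every pair is clear; the schedule has no overlaps.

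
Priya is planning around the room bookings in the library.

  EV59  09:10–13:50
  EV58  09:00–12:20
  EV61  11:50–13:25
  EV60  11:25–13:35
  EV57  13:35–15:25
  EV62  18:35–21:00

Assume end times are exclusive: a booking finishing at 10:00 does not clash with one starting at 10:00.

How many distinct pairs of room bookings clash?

Two intervals overlap when each starts before the other ends.
Sorted by start: EV58, EV59, EV60, EV61, EV57, EV62.
EV59 starts before EV58 ends → EV58 and EV59 overlap.
EV60 starts before EV58 ends → EV58 and EV60 overlap.
EV61 starts before EV58 ends → EV58 and EV61 overlap.
EV57 starts after EV58 ends, so EV58 has no further overlaps.
EV60 starts before EV59 ends → EV59 and EV60 overlap.
EV61 starts before EV59 ends → EV59 and EV61 overlap.
EV57 starts before EV59 ends → EV59 and EV57 overlap.
EV62 starts after EV59 ends.
EV61 starts before EV60 ends → EV60 and EV61 overlap.
EV57 starts exactly when EV60 ends (back-to-back, no overlap), so EV60 has no further overlaps.
EV57 starts after EV61 ends, so EV61 has no further overlaps.
EV62 starts after EV57 ends.
Overlapping pairs: EV57 & EV59, EV58 & EV59, EV58 & EV60, EV58 & EV61, EV59 & EV60, EV59 & EV61, EV60 & EV61 — 7 in total.

7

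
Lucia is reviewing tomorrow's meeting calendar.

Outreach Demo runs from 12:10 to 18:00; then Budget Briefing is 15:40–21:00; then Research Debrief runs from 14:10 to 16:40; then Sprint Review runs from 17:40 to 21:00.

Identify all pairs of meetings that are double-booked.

Budget Briefing & Outreach Demo, Budget Briefing & Research Debrief, Budget Briefing & Sprint Review, Outreach Demo & Research Debrief, Outreach Demo & Sprint Review

Check each pair: they overlap iff neither finishes before the other starts.
Sorted by start: Outreach Demo, Research Debrief, Budget Briefing, Sprint Review.
Research Debrief starts before Outreach Demo ends → Outreach Demo and Research Debrief overlap.
Budget Briefing starts before Outreach Demo ends → Outreach Demo and Budget Briefing overlap.
Sprint Review starts before Outreach Demo ends → Outreach Demo and Sprint Review overlap.
Budget Briefing starts before Research Debrief ends → Research Debrief and Budget Briefing overlap.
Sprint Review starts after Research Debrief ends.
Sprint Review starts before Budget Briefing ends → Budget Briefing and Sprint Review overlap.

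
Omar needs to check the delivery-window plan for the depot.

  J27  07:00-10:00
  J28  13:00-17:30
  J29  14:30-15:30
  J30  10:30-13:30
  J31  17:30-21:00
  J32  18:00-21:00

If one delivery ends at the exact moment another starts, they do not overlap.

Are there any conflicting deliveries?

Sorted by start: J27, J30, J28, J29, J31, J32.
J30 starts after J27 ends, so nothing later overlaps J27 either.
J28 starts before J30 ends → J30 and J28 overlap.
That's a conflict, so the schedule is not conflict-free.

Yes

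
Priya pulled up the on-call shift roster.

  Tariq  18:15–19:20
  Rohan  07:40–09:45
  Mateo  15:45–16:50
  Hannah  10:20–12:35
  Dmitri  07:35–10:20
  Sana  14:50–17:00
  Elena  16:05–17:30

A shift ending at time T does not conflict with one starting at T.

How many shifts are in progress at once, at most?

Sort all start/end points and keep a running count:
07:35 start Dmitri → 1
07:40 start Rohan → 2
09:45 end Rohan → 1
10:20 end Dmitri → 0
10:20 start Hannah → 1
12:35 end Hannah → 0
14:50 start Sana → 1
15:45 start Mateo → 2
16:05 start Elena → 3
16:50 end Mateo → 2
17:00 end Sana → 1
17:30 end Elena → 0
18:15 start Tariq → 1
19:20 end Tariq → 0
Peak is 3, at 16:05 (Elena, Mateo, Sana).

3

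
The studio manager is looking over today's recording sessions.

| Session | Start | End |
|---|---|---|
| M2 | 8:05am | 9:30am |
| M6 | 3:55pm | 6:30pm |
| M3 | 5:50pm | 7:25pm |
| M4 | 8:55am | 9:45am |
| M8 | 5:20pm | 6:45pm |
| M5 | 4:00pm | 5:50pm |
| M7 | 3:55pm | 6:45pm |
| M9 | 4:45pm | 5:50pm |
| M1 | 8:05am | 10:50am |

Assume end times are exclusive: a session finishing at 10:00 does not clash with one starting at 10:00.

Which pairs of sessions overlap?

Sorted by start: M1, M2, M4, M6, M7, M5, M9, M8, M3.
M2 starts before M1 ends → M1 and M2 overlap.
M4 starts before M1 ends → M1 and M4 overlap.
M6 starts after M1 ends, so M1 has no further overlaps.
M4 starts before M2 ends → M2 and M4 overlap.
M6 starts after M2 ends, so M2 has no further overlaps.
M6 starts after M4 ends, so M4 has no further overlaps.
M7 starts before M6 ends → M6 and M7 overlap.
M5 starts before M6 ends → M6 and M5 overlap.
M9 starts before M6 ends → M6 and M9 overlap.
M8 starts before M6 ends → M6 and M8 overlap.
M3 starts before M6 ends → M6 and M3 overlap.
M5 starts before M7 ends → M7 and M5 overlap.
M9 starts before M7 ends → M7 and M9 overlap.
M8 starts before M7 ends → M7 and M8 overlap.
M3 starts before M7 ends → M7 and M3 overlap.
M9 starts before M5 ends → M5 and M9 overlap.
M8 starts before M5 ends → M5 and M8 overlap.
M3 starts exactly when M5 ends (back-to-back, no overlap).
M8 starts before M9 ends → M9 and M8 overlap.
M3 starts exactly when M9 ends (back-to-back, no overlap).
M3 starts before M8 ends → M8 and M3 overlap.

M1 & M2, M1 & M4, M2 & M4, M3 & M6, M3 & M7, M3 & M8, M5 & M6, M5 & M7, M5 & M8, M5 & M9, M6 & M7, M6 & M8, M6 & M9, M7 & M8, M7 & M9, M8 & M9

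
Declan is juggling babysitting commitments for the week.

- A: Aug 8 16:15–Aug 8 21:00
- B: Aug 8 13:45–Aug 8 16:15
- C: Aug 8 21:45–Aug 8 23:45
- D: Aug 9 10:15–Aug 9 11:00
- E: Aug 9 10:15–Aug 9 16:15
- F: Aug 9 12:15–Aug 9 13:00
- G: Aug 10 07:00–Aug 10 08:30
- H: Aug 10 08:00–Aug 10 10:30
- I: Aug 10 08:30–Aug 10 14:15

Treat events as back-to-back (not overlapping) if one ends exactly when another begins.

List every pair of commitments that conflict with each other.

Two intervals overlap when each starts before the other ends.
Sorted by start: B, A, C, D, E, F, G, H, I.
A starts exactly when B ends (back-to-back, no overlap), so nothing later overlaps B either.
C starts after A ends, so nothing later overlaps A either.
D starts after C ends, so nothing later overlaps C either.
E starts before D ends → D and E overlap.
F starts after D ends, so nothing later overlaps D either.
F starts before E ends → E and F overlap.
G starts after E ends, so nothing later overlaps E either.
G starts after F ends, so nothing later overlaps F either.
H starts before G ends → G and H overlap.
I starts exactly when G ends (back-to-back, no overlap).
I starts before H ends → H and I overlap.

D & E, E & F, G & H, H & I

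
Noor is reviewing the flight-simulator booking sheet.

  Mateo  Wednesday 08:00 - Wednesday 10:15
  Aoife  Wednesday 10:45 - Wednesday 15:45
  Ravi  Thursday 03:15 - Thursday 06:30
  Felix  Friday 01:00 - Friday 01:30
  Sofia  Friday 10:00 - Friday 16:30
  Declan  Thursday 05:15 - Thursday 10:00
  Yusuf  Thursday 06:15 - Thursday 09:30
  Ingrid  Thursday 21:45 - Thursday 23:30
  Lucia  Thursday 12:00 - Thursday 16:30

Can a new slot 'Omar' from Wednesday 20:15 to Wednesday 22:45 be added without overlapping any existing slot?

Yes — the slot is free

Mateo: ends Wednesday 10:15 at or before Omar starts Wednesday 20:15 → clear.
Aoife: ends Wednesday 15:45 at or before Omar starts Wednesday 20:15 → clear.
Ravi: starts Thursday 03:15 at or after Omar ends Wednesday 22:45 → clear.
Declan: starts Thursday 05:15 at or after Omar ends Wednesday 22:45 → clear.
Yusuf: starts Thursday 06:15 at or after Omar ends Wednesday 22:45 → clear.
Lucia: starts Thursday 12:00 at or after Omar ends Wednesday 22:45 → clear.
Ingrid: starts Thursday 21:45 at or after Omar ends Wednesday 22:45 → clear.
Felix: starts Friday 01:00 at or after Omar ends Wednesday 22:45 → clear.
Sofia: starts Friday 10:00 at or after Omar ends Wednesday 22:45 → clear.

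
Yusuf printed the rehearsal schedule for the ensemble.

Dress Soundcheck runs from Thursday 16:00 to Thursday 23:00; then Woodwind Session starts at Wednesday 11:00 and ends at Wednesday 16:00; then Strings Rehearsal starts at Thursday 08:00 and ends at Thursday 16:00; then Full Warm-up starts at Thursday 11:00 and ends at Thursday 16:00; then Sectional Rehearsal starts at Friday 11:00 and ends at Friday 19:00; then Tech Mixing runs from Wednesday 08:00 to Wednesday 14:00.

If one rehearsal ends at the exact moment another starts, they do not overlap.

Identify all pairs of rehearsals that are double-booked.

Check each pair: they overlap iff neither finishes before the other starts.
Sorted by start: Tech Mixing, Woodwind Session, Strings Rehearsal, Full Warm-up, Dress Soundcheck, Sectional Rehearsal.
Woodwind Session starts before Tech Mixing ends → Tech Mixing and Woodwind Session overlap.
Strings Rehearsal starts after Tech Mixing ends, so nothing later overlaps Tech Mixing either.
Strings Rehearsal starts after Woodwind Session ends, so nothing later overlaps Woodwind Session either.
Full Warm-up starts before Strings Rehearsal ends → Strings Rehearsal and Full Warm-up overlap.
Dress Soundcheck starts exactly when Strings Rehearsal ends (back-to-back, no overlap), so nothing later overlaps Strings Rehearsal either.
Dress Soundcheck starts exactly when Full Warm-up ends (back-to-back, no overlap), so nothing later overlaps Full Warm-up either.
Sectional Rehearsal starts after Dress Soundcheck ends.

Full Warm-up & Strings Rehearsal, Tech Mixing & Woodwind Session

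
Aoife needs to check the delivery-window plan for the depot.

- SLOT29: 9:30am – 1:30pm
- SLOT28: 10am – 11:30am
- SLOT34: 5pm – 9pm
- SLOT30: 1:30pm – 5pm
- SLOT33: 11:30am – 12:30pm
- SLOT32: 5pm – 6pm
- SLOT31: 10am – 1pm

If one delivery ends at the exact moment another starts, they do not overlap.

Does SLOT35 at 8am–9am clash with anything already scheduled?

No — it doesn't clash with anything

SLOT29: starts 9:30am at or after SLOT35 ends 9am → clear.
SLOT28: starts 10am at or after SLOT35 ends 9am → clear.
SLOT31: starts 10am at or after SLOT35 ends 9am → clear.
SLOT33: starts 11:30am at or after SLOT35 ends 9am → clear.
SLOT30: starts 1:30pm at or after SLOT35 ends 9am → clear.
SLOT32: starts 5pm at or after SLOT35 ends 9am → clear.
SLOT34: starts 5pm at or after SLOT35 ends 9am → clear.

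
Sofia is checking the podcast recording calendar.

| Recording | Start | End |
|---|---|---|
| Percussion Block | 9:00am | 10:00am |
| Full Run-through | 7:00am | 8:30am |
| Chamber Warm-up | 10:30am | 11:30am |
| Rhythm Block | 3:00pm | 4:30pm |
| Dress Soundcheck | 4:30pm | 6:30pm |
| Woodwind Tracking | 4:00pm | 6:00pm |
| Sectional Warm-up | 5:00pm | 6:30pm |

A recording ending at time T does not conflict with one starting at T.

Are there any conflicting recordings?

Two intervals overlap when each starts before the other ends.
Sorted by start: Full Run-through, Percussion Block, Chamber Warm-up, Rhythm Block, Woodwind Tracking, Dress Soundcheck, Sectional Warm-up.
Percussion Block starts after Full Run-through ends — done with Full Run-through.
Chamber Warm-up starts after Percussion Block ends — done with Percussion Block.
Rhythm Block starts after Chamber Warm-up ends — done with Chamber Warm-up.
Woodwind Tracking starts before Rhythm Block ends → Rhythm Block and Woodwind Tracking overlap.
That's a conflict, so the schedule is not conflict-free.

Yes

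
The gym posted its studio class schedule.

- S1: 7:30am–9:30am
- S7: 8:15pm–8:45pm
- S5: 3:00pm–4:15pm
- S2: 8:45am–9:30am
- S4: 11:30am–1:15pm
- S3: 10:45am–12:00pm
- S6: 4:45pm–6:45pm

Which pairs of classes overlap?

S1 & S2, S3 & S4

Sorted by start: S1, S2, S3, S4, S5, S6, S7.
S2 starts before S1 ends → S1 and S2 overlap.
S3 starts after S1 ends, so S1 has no further overlaps.
S3 starts after S2 ends, so S2 has no further overlaps.
S4 starts before S3 ends → S3 and S4 overlap.
S5 starts after S3 ends, so S3 has no further overlaps.
S5 starts after S4 ends, so S4 has no further overlaps.
S6 starts after S5 ends, so S5 has no further overlaps.
S7 starts after S6 ends.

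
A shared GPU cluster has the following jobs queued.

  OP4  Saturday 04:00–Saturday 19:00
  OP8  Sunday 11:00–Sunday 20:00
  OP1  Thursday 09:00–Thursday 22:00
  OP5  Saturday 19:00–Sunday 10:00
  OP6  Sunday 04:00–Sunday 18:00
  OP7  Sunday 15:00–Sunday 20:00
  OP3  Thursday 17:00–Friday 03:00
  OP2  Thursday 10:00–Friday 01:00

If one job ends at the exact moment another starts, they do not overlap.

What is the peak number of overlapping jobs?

3

Sort all start/end points and keep a running count:
Thursday 09:00 start OP1 → 1
Thursday 10:00 start OP2 → 2
Thursday 17:00 start OP3 → 3
Thursday 22:00 end OP1 → 2
Friday 01:00 end OP2 → 1
Friday 03:00 end OP3 → 0
Saturday 04:00 start OP4 → 1
Saturday 19:00 end OP4 → 0
Saturday 19:00 start OP5 → 1
Sunday 04:00 start OP6 → 2
Sunday 10:00 end OP5 → 1
Sunday 11:00 start OP8 → 2
Sunday 15:00 start OP7 → 3
Sunday 18:00 end OP6 → 2
Sunday 20:00 end OP7 → 1
Sunday 20:00 end OP8 → 0
Peak is 3, at Thursday 17:00 (OP1, OP2, OP3).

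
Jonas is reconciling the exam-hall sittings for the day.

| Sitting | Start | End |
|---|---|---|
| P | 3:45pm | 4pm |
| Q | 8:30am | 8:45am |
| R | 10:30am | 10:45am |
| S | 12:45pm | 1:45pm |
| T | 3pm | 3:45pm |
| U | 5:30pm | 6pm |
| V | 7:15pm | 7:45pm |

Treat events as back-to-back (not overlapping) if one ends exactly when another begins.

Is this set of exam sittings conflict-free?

Yes

Sorted by start: Q, R, S, T, P, U, V.
R starts after Q ends; Q is clear from here.
S starts after R ends; R is clear from here.
T starts after S ends; S is clear from here.
P starts exactly when T ends (back-to-back, no overlap); T is clear from here.
U starts after P ends; P is clear from here.
V starts after U ends.
Every pair is clear; the schedule has no overlaps.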